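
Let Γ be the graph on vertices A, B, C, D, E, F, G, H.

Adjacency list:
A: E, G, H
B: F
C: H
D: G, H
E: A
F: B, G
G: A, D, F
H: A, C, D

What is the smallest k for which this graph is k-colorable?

2

D and H are adjacent, so at least 2 colors are needed.
One proper 2-coloring: A=blue, B=red, C=blue, D=blue, E=red, F=blue, G=red, H=red. Each edge has distinct colors on its endpoints.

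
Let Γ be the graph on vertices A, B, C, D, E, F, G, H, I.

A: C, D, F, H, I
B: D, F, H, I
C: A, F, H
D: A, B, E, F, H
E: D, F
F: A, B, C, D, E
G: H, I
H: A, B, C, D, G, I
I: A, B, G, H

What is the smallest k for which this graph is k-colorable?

A, H, I form a triangle, so at least 3 colors are needed.
A valid assignment using 3 colors: A=2, B=2, C=3, D=3, E=2, F=1, G=2, H=1, I=3. Every edge joins two different colors.

3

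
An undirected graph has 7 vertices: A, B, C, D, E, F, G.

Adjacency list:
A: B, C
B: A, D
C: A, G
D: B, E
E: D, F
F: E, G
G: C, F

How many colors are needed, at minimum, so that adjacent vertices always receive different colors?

3

The cycle B-D-E-F-G-C-A-B has odd length 7, so it cannot be 2-colored; at least 3 colors are needed.
A valid assignment using 3 colors: A=blue, B=red, C=red, D=green, E=blue, F=red, G=blue. Each edge has distinct colors on its endpoints.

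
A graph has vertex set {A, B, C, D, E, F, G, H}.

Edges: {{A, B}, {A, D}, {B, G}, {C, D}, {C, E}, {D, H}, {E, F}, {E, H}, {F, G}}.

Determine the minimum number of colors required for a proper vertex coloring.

The cycle D-A-B-G-F-E-H-D has odd length 7, so it cannot be 2-colored; at least 3 colors are needed.
A valid assignment using 3 colors: A=3, B=2, C=2, D=1, E=1, F=2, G=1, H=2. Every edge joins two different colors.

3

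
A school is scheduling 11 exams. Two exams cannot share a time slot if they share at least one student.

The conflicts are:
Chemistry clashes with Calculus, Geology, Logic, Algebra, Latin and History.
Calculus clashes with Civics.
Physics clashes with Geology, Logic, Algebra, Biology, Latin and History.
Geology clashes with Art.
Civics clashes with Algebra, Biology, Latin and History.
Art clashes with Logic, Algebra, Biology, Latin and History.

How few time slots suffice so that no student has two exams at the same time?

2

Calculus and Civics conflict, so at least 2 time slots are needed.
Using 2 time slots: Chemistry=1, Calculus=2, Physics=1, Geology=2, Civics=1, Art=1, Logic=2, Algebra=2, Biology=2, Latin=2, History=2. Every pair that conflicts lands in different time slots.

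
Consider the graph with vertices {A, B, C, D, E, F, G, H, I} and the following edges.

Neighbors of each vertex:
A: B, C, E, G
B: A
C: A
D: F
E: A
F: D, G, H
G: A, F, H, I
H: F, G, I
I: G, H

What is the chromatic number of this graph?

F, G, H are mutually adjacent, so at least 3 colors are needed.
3 colors suffice: color red → {B, C, D, E, G}; color blue → {A, F, I}; color green → {H}. Each edge has distinct colors on its endpoints.

3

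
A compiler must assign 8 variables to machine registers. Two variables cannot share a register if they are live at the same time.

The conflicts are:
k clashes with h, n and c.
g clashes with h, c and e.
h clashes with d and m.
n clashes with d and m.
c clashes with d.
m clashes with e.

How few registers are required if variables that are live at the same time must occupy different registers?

2

g and e conflict, so at least 2 registers are needed.
2 registers suffice: register 1 → {h, n, c, e}; register 2 → {k, g, d, m}. No two conflicting variables share a register.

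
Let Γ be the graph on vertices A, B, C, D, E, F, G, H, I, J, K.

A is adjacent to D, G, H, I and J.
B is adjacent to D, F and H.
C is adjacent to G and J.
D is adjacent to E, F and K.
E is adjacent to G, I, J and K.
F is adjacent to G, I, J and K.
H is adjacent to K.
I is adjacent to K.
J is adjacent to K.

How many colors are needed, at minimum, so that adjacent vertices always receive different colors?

3

D, E, K are mutually adjacent, so at least 3 colors are needed.
A valid assignment using 3 colors: A=red, B=red, C=red, D=green, E=blue, F=blue, G=green, H=blue, I=green, J=green, K=red. No two adjacent vertices share a color.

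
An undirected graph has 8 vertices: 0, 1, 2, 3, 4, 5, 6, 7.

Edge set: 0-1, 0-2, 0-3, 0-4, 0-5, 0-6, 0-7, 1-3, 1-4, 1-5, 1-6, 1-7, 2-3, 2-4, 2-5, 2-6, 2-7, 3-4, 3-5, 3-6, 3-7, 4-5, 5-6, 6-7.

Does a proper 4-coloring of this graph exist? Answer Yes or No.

No

0, 2, 3, 5, 6 are mutually adjacent (a clique of size 5), so at least 5 colors are needed.
So 4 colors are not enough.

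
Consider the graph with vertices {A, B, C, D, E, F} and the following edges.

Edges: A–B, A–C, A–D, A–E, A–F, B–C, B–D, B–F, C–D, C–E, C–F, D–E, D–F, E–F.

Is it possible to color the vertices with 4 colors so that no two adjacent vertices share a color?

A, C, D, E, F are pairwise adjacent (a clique of size 5), so at least 5 colors are needed.
So 4 colors are not enough.

No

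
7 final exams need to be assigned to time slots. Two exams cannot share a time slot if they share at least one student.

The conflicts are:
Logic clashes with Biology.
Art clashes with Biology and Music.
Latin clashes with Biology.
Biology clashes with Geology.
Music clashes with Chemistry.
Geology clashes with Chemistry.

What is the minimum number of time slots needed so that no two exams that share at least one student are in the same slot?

The cycle Music-Chemistry-Geology-Biology-Art-Music has odd length 5, so it cannot be 2-colored; at least 3 time slots are needed.
3 time slots suffice: time slot 1 → {Biology, Music}; time slot 2 → {Logic, Art, Latin, Geology}; time slot 3 → {Chemistry}. No two conflicting exams share a time slot.

3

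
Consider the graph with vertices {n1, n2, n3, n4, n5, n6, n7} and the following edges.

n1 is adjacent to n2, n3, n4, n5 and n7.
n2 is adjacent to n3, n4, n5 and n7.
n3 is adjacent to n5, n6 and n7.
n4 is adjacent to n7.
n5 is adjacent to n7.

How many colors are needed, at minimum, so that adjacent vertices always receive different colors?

n1, n2, n3, n5, n7 are mutually adjacent (a clique of size 5), so at least 5 colors are needed.
5 colors suffice: color 1 → {n2, n6}; color 2 → {n7}; color 3 → {n1}; color 4 → {n3, n4}; color 5 → {n5}. Each edge has distinct colors on its endpoints.

5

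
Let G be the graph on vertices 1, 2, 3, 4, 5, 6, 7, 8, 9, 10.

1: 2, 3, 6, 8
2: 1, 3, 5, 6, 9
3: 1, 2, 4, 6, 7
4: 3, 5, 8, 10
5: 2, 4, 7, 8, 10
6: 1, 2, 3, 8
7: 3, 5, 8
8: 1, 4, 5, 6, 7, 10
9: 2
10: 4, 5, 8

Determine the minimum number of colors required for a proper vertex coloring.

4, 5, 8, 10 are pairwise adjacent (a clique of size 4), so at least 4 colors are needed.
A valid assignment using 4 colors: 1=c, 2=b, 3=a, 4=b, 5=c, 6=d, 7=b, 8=a, 9=a, 10=d. Each edge has distinct colors on its endpoints.

4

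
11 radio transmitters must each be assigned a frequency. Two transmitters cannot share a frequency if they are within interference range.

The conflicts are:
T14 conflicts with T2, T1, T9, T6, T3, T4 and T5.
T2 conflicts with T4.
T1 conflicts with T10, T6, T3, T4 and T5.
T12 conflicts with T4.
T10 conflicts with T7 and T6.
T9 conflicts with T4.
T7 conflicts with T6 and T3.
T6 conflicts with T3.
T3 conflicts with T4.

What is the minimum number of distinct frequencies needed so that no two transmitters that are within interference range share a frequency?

T14, T1, T3, T4 are mutually in conflict, so at least 4 frequencies are needed.
4 frequencies suffice: frequency 1 → {T14, T12, T7}; frequency 2 → {T6, T4, T5}; frequency 3 → {T2, T1, T9}; frequency 4 → {T10, T3}. Every pair that conflicts lands in different frequencies.

4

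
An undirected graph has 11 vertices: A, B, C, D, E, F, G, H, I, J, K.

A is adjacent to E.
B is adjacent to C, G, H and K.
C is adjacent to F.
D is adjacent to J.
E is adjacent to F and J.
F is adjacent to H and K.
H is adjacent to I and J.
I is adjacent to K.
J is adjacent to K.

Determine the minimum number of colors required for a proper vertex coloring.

E and J are adjacent, so at least 2 colors are needed.
A valid assignment using 2 colors: A=1, B=1, C=2, D=2, E=2, F=1, G=2, H=2, I=1, J=1, K=2. Each edge has distinct colors on its endpoints.

2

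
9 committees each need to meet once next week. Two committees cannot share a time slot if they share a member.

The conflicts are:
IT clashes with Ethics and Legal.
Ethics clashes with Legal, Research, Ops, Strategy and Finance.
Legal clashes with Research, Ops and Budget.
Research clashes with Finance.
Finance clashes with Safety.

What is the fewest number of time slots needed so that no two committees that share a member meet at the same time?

3

IT, Ethics, Legal pairwise conflict, so at least 3 time slots are needed.
3 time slots suffice: time slot 1 → {Ethics, Budget, Safety}; time slot 2 → {Legal, Strategy, Finance}; time slot 3 → {IT, Research, Ops}. Every pair that conflicts lands in different time slots.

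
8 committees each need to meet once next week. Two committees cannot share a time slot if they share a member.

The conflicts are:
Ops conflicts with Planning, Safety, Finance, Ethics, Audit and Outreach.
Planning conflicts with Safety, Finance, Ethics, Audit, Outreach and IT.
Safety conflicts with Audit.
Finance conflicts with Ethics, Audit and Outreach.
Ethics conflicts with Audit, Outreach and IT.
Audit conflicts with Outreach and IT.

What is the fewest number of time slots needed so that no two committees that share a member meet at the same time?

6

Ops, Planning, Finance, Ethics, Audit, Outreach are mutually in conflict, so at least 6 time slots are needed.
6 time slots suffice: time slot 1 → {Planning}; time slot 2 → {Audit}; time slot 3 → {Safety, Ethics}; time slot 4 → {Ops, IT}; time slot 5 → {Finance}; time slot 6 → {Outreach}. Every pair that conflicts lands in different time slots.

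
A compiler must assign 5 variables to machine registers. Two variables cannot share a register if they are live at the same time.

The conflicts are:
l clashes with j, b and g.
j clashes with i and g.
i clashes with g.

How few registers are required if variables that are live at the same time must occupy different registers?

j, i, g pairwise conflict, so at least 3 registers are needed.
3 registers suffice: register 1 → {j, b}; register 2 → {g}; register 3 → {l, i}. No two conflicting variables share a register.

3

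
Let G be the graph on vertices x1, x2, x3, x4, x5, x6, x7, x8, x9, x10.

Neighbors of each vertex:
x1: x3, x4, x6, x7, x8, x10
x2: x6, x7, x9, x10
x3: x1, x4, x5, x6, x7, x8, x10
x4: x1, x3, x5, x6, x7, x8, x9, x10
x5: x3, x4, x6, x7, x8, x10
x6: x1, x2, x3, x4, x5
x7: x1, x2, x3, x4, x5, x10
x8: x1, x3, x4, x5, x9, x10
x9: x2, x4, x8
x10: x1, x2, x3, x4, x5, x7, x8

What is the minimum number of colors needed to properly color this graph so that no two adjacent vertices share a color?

x3, x4, x5, x7, x10 are pairwise adjacent (a clique of size 5), so at least 5 colors are needed.
5 colors suffice: color 1 → {x2, x4}; color 2 → {x6, x9, x10}; color 3 → {x3}; color 4 → {x7, x8}; color 5 → {x1, x5}. Every edge joins two different colors.

5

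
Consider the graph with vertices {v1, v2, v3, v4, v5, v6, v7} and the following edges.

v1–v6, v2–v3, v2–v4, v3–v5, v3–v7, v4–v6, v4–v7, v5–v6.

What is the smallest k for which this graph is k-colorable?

3

The cycle v3-v7-v4-v6-v5-v3 has odd length 5, so it cannot be 2-colored; at least 3 colors are needed.
One proper 3-coloring: v1=red, v2=blue, v3=red, v4=red, v5=green, v6=blue, v7=blue. Every edge joins two different colors.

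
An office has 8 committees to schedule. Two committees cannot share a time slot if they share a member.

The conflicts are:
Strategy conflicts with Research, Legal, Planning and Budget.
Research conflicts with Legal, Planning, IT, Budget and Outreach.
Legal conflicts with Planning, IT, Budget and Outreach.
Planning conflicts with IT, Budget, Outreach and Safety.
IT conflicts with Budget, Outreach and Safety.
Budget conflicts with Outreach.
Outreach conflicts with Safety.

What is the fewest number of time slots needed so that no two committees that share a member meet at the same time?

6

Research, Legal, Planning, IT, Budget, Outreach all conflict with each other, so at least 6 time slots are needed.
Using 6 time slots: Strategy=3, Research=5, Legal=2, Planning=1, IT=3, Budget=6, Outreach=4, Safety=2. Each listed conflict is separated.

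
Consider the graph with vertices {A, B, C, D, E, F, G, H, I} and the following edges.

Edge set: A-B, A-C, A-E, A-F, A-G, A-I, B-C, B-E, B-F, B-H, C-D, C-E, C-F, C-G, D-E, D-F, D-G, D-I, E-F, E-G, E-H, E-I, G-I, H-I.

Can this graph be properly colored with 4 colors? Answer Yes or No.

A, B, C, E, F are mutually adjacent (a clique of size 5), so at least 5 colors are needed.
So 4 colors are not enough.

No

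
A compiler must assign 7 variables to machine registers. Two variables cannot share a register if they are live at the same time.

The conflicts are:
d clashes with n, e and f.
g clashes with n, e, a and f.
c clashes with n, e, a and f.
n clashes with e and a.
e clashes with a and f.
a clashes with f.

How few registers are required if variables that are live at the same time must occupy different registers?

4

c, e, a, f are mutually in conflict, so at least 4 registers are needed.
4 registers suffice: register 1 → {e}; register 2 → {n, f}; register 3 → {d, a}; register 4 → {g, c}. Every pair that conflicts lands in different registers.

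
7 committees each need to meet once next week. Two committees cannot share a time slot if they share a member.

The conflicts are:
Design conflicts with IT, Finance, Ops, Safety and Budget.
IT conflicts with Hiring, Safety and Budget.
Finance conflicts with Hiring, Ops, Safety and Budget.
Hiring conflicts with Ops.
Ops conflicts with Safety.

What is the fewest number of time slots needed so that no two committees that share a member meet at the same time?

4

Design, Finance, Ops, Safety are mutually in conflict, so at least 4 time slots are needed.
4 time slots suffice: time slot 1 → {IT, Finance}; time slot 2 → {Design, Hiring}; time slot 3 → {Safety, Budget}; time slot 4 → {Ops}. Each listed conflict is separated.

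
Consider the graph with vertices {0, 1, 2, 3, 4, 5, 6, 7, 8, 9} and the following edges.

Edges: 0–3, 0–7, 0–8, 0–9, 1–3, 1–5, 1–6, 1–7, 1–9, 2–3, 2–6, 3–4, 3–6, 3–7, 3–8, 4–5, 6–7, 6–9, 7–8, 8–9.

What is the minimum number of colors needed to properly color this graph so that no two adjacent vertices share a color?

1, 3, 6, 7 are mutually adjacent (a clique of size 4), so at least 4 colors are needed.
4 colors suffice: color a → {3, 5, 9}; color b → {0, 4, 6}; color c → {2, 7}; color d → {1, 8}. Each edge has distinct colors on its endpoints.

4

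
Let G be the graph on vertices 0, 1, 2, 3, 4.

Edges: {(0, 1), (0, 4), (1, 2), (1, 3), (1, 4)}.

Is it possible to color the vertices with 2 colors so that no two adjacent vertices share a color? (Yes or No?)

No

0, 1, 4 form a triangle, so at least 3 colors are needed.
So 2 colors are not enough.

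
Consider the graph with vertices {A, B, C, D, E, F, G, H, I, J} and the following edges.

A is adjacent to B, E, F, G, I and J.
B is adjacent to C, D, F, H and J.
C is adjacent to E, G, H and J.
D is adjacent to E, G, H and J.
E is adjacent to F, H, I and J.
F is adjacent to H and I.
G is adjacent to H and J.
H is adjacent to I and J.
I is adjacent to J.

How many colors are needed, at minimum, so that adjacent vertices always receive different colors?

A, E, I, J form a clique, so at least 4 colors are needed.
4 colors suffice: color 1 → {F, J}; color 2 → {A, H}; color 3 → {B, E, G}; color 4 → {C, D, I}. Every edge joins two different colors.

4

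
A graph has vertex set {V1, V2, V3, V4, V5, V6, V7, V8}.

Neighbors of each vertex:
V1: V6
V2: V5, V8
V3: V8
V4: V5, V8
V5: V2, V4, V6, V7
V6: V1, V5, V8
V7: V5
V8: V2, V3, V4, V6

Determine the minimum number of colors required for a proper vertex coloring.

2

V4 and V5 are adjacent, so at least 2 colors are needed.
2 colors suffice: V1=1, V2=2, V3=2, V4=2, V5=1, V6=2, V7=2, V8=1. Each edge has distinct colors on its endpoints.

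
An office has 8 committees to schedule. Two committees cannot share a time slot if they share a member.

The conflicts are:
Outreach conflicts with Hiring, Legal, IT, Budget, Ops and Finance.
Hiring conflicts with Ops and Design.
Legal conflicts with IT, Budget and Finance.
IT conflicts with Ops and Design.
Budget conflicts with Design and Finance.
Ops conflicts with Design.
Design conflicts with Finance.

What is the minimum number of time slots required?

Outreach, Legal, Budget, Finance pairwise conflict, so at least 4 time slots are needed.
4 time slots suffice: time slot 1 → {Outreach, Design}; time slot 2 → {Hiring, IT, Budget}; time slot 3 → {Ops, Finance}; time slot 4 → {Legal}. Each listed conflict is separated.

4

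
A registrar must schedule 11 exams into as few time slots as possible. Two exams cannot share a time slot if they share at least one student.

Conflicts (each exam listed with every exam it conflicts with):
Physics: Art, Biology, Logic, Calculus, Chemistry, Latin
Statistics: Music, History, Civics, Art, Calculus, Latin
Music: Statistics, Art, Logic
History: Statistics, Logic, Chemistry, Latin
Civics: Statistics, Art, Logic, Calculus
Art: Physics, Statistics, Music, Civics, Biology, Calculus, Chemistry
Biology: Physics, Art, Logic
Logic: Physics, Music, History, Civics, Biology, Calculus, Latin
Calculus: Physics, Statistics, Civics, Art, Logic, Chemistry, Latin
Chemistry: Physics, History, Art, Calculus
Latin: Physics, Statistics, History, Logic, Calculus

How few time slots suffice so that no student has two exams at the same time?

Physics, Logic, Calculus, Latin are mutually in conflict, so at least 4 time slots are needed.
Using 4 time slots: Physics=3, Statistics=3, Music=2, History=2, Civics=4, Art=1, Biology=2, Logic=1, Calculus=2, Chemistry=4, Latin=4. No two conflicting exams share a time slot.

4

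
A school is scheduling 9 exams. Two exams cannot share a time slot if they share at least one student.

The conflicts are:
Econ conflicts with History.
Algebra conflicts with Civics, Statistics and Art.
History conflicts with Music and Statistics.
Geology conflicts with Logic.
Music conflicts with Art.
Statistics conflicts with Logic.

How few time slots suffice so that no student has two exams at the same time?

3

The cycle Art-Music-History-Statistics-Algebra-Art has odd length 5, so it cannot be 2-colored; at least 3 time slots are needed.
Using 3 time slots: Econ=1, Algebra=2, History=2, Geology=1, Civics=1, Music=3, Statistics=1, Logic=2, Art=1. Each listed conflict is separated.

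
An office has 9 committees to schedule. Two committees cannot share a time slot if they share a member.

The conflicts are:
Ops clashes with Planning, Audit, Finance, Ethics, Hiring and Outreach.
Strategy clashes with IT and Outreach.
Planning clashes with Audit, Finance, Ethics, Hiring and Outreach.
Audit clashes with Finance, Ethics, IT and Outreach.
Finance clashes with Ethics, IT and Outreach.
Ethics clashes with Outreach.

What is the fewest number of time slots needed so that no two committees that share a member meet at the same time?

6

Ops, Planning, Audit, Finance, Ethics, Outreach are mutually in conflict, so at least 6 time slots are needed.
6 time slots suffice: time slot 1 → {Strategy, Finance, Hiring}; time slot 2 → {Planning, IT}; time slot 3 → {Audit}; time slot 4 → {Outreach}; time slot 5 → {Ops}; time slot 6 → {Ethics}. Each listed conflict is separated.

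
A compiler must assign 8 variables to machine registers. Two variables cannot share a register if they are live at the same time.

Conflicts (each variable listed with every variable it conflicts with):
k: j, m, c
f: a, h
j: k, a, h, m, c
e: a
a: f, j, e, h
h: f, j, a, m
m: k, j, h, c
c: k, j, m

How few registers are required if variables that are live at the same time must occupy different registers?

k, j, m, c are mutually in conflict, so at least 4 registers are needed.
Using 4 registers: k=4, f=1, j=1, e=1, a=2, h=3, m=2, c=3. Each listed conflict is separated.

4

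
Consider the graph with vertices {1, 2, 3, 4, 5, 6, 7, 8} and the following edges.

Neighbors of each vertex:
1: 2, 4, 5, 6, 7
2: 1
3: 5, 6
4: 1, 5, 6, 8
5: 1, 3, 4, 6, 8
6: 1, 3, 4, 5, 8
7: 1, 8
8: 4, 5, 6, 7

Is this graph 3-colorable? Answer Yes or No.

No

4, 5, 6, 8 form a clique, so at least 4 colors are needed.
So 3 colors are not enough.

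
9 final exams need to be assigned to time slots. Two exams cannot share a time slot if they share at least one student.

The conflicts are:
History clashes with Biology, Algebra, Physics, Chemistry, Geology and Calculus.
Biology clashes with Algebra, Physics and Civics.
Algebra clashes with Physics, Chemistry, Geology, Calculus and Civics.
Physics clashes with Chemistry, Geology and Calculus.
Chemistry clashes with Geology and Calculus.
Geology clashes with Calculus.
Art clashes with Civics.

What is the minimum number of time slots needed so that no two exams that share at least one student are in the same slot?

6

History, Algebra, Physics, Chemistry, Geology, Calculus pairwise conflict, so at least 6 time slots are needed.
6 time slots suffice: time slot 1 → {Algebra, Art}; time slot 2 → {Physics, Civics}; time slot 3 → {History}; time slot 4 → {Biology, Geology}; time slot 5 → {Chemistry}; time slot 6 → {Calculus}. Every pair that conflicts lands in different time slots.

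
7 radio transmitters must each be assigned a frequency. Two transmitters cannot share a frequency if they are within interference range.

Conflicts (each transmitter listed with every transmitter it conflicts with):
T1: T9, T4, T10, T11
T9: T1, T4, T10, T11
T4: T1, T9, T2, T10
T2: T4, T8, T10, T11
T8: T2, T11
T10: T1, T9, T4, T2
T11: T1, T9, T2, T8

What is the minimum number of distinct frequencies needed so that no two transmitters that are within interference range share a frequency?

T1, T9, T4, T10 are mutually in conflict, so at least 4 frequencies are needed.
Using 4 frequencies: T1=4, T9=2, T4=1, T2=2, T8=3, T10=3, T11=1. Each listed conflict is separated.

4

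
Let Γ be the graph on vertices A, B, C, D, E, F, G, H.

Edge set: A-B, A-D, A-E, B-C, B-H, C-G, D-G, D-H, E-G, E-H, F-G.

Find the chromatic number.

The cycle H-D-G-C-B-H has odd length 5, so it cannot be 2-colored; at least 3 colors are needed.
3 colors suffice: color 1 → {A, G, H}; color 2 → {B, D, E, F}; color 3 → {C}. Each edge has distinct colors on its endpoints.

3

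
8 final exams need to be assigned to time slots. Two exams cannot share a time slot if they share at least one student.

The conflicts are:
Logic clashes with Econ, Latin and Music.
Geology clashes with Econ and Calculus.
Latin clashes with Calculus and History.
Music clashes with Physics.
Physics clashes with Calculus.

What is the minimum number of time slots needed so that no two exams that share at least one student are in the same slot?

The cycle Latin-Logic-Econ-Geology-Calculus-Latin has odd length 5, so it cannot be 2-colored; at least 3 time slots are needed.
3 time slots suffice: time slot 1 → {Logic, Calculus, History}; time slot 2 → {Econ, Latin, Music}; time slot 3 → {Geology, Physics}. Each listed conflict is separated.

3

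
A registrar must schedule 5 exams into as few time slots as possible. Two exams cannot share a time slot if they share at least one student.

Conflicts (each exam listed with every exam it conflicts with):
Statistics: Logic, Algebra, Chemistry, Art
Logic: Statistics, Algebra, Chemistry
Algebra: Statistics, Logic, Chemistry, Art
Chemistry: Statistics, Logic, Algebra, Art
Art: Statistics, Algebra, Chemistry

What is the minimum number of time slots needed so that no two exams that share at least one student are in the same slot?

Statistics, Algebra, Chemistry, Art all conflict with each other, so at least 4 time slots are needed.
Using 4 time slots: Statistics=1, Logic=4, Algebra=3, Chemistry=2, Art=4. Each listed conflict is separated.

4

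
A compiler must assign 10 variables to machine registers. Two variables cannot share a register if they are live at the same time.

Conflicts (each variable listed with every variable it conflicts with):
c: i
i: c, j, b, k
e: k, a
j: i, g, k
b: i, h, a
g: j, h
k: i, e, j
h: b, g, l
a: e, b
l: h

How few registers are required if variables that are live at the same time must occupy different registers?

i, j, k pairwise conflict, so at least 3 registers are needed.
Using 3 registers: c=2, i=1, e=2, j=2, b=2, g=3, k=3, h=1, a=1, l=2. Every pair that conflicts lands in different registers.

3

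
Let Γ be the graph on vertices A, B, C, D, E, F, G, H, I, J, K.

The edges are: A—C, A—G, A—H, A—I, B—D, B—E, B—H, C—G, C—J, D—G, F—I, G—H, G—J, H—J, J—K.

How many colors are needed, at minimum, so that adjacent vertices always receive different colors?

A, C, G form a triangle, so at least 3 colors are needed.
3 colors suffice: color red → {B, G, I, K}; color blue → {C, D, E, F, H}; color green → {A, J}. Every edge joins two different colors.

3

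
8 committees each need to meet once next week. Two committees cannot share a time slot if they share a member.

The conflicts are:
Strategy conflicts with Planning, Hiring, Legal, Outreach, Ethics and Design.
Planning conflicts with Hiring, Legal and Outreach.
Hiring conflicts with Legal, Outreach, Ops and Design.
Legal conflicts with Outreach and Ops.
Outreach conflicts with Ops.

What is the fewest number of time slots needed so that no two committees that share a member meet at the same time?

Strategy, Planning, Hiring, Legal, Outreach all conflict with each other, so at least 5 time slots are needed.
Using 5 time slots: Strategy=2, Planning=5, Hiring=1, Legal=3, Outreach=4, Ethics=1, Ops=2, Design=3. No two conflicting committees share a time slot.

5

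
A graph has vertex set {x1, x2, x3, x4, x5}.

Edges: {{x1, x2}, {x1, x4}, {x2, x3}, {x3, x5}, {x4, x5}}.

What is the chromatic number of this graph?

3

The cycle x1-x2-x3-x5-x4-x1 has odd length 5, so it cannot be 2-colored; at least 3 colors are needed.
One proper 3-coloring: x1=1, x2=2, x3=1, x4=2, x5=3. Every edge joins two different colors.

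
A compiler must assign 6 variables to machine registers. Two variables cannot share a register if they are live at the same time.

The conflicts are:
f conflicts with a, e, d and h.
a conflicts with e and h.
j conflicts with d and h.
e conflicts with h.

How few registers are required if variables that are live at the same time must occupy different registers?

f, a, e, h pairwise conflict, so at least 4 registers are needed.
4 registers suffice: register 1 → {f, j}; register 2 → {d, h}; register 3 → {a}; register 4 → {e}. No two conflicting variables share a register.

4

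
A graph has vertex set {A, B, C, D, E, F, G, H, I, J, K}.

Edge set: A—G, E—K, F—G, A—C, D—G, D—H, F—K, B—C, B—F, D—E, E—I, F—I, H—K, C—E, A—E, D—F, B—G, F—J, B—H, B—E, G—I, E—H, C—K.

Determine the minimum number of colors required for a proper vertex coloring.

D, F, G form a triangle, so at least 3 colors are needed.
A valid assignment using 3 colors: A=3, B=3, C=2, D=3, E=1, F=1, G=2, H=2, I=3, J=2, K=3. Each edge has distinct colors on its endpoints.

3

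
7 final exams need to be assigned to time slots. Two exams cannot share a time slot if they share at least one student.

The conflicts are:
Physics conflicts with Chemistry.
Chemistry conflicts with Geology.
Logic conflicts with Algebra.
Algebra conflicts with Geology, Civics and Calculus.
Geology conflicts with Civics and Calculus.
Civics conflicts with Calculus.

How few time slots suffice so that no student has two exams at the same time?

4

Algebra, Geology, Civics, Calculus all conflict with each other, so at least 4 time slots are needed.
4 time slots suffice: time slot 1 → {Chemistry, Algebra}; time slot 2 → {Physics, Logic, Geology}; time slot 3 → {Calculus}; time slot 4 → {Civics}. No two conflicting exams share a time slot.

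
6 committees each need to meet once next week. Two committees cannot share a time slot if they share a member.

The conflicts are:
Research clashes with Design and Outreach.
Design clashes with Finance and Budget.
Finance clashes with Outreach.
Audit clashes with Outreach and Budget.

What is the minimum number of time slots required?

The cycle Audit-Outreach-Finance-Design-Budget-Audit has odd length 5, so it cannot be 2-colored; at least 3 time slots are needed.
3 time slots suffice: Research=2, Design=1, Finance=2, Audit=2, Outreach=1, Budget=3. Each listed conflict is separated.

3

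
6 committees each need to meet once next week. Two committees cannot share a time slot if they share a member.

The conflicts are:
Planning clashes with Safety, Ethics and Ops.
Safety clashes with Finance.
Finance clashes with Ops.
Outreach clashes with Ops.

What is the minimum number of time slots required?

Safety and Finance conflict, so at least 2 time slots are needed.
2 time slots suffice: Planning=2, Safety=1, Ethics=1, Finance=2, Outreach=2, Ops=1. No two conflicting committees share a time slot.

2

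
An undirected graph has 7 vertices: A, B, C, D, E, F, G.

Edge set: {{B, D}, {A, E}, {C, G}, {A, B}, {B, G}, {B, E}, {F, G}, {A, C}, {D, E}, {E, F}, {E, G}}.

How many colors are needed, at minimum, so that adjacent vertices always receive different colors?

A, B, E are mutually adjacent, so at least 3 colors are needed.
A valid assignment using 3 colors: A=green, B=blue, C=red, D=green, E=red, F=blue, G=green. Every edge joins two different colors.

3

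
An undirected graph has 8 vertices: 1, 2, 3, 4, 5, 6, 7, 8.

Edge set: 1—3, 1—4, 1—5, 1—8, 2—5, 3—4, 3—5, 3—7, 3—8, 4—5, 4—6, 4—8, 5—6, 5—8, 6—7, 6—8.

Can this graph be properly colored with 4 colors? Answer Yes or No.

1, 3, 4, 5, 8 form a clique, so at least 5 colors are needed.
So 4 colors are not enough.

No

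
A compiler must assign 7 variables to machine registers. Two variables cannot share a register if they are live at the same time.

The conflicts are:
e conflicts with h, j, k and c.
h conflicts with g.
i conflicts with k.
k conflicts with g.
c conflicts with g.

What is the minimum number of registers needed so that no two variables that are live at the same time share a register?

2

e and k conflict, so at least 2 registers are needed.
2 registers suffice: e=1, h=2, i=1, j=2, k=2, c=2, g=1. Each listed conflict is separated.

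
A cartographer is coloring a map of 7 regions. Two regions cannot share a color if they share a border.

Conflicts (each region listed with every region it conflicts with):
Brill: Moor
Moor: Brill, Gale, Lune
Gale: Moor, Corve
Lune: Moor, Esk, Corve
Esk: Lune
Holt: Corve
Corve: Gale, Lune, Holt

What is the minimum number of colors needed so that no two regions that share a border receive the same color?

2

Lune and Esk conflict, so at least 2 colors are needed.
A valid assignment using 2 colors: Brill=1, Moor=2, Gale=1, Lune=1, Esk=2, Holt=1, Corve=2. Each listed conflict is separated.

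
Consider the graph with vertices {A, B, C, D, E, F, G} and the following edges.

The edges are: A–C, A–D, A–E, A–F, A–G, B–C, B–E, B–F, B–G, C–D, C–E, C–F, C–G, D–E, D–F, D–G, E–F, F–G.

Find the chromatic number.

A, C, D, F, G are pairwise adjacent (a clique of size 5), so at least 5 colors are needed.
5 colors suffice: color 1 → {F}; color 2 → {C}; color 3 → {A, B}; color 4 → {E, G}; color 5 → {D}. Each edge has distinct colors on its endpoints.

5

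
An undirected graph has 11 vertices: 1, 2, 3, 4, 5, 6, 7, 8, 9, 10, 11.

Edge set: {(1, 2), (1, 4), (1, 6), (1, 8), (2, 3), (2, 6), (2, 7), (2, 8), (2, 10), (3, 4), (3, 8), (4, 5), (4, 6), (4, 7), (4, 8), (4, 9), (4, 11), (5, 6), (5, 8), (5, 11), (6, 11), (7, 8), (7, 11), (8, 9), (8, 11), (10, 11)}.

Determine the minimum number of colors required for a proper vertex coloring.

4

4, 5, 8, 11 form a clique, so at least 4 colors are needed.
A valid assignment using 4 colors: 1=c, 2=b, 3=c, 4=b, 5=d, 6=a, 7=d, 8=a, 9=c, 10=a, 11=c. No two adjacent vertices share a color.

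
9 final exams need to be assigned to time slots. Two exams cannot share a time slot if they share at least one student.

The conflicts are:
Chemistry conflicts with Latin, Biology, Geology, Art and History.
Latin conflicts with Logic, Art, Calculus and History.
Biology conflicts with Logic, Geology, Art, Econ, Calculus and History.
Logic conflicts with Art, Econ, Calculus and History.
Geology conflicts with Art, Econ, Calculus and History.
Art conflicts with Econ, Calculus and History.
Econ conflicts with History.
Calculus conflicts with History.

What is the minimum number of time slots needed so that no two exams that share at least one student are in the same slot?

Biology, Geology, Art, Econ, History are mutually in conflict, so at least 5 time slots are needed.
5 time slots suffice: time slot 1 → {History}; time slot 2 → {Art}; time slot 3 → {Latin, Biology}; time slot 4 → {Logic, Geology}; time slot 5 → {Chemistry, Econ, Calculus}. Each listed conflict is separated.

5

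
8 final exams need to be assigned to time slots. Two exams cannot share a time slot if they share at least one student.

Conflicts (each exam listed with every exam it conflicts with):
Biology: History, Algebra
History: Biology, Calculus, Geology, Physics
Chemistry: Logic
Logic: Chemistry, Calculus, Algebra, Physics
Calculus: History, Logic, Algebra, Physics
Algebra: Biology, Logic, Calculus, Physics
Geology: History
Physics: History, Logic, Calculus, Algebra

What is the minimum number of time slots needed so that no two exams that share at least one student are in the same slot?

4

Logic, Calculus, Algebra, Physics all conflict with each other, so at least 4 time slots are needed.
A valid assignment using 4 time slots: Biology=1, History=2, Chemistry=1, Logic=4, Calculus=1, Algebra=2, Geology=1, Physics=3. No two conflicting exams share a time slot.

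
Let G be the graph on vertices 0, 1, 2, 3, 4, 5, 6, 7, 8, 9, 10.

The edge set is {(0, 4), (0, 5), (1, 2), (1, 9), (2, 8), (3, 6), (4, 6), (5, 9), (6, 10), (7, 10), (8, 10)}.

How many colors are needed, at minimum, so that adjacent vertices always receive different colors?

3

The cycle 5-0-4-6-10-8-2-1-9-5 has odd length 9, so it cannot be 2-colored; at least 3 colors are needed.
A valid assignment using 3 colors: 0=red, 1=blue, 2=red, 3=blue, 4=blue, 5=blue, 6=red, 7=red, 8=green, 9=red, 10=blue. Each edge has distinct colors on its endpoints.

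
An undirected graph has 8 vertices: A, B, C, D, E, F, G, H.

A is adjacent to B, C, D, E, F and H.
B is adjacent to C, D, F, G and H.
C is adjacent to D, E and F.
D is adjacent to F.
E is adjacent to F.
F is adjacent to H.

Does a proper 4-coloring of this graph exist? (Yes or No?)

No

A, B, C, D, F form a clique, so at least 5 colors are needed.
So 4 colors are not enough.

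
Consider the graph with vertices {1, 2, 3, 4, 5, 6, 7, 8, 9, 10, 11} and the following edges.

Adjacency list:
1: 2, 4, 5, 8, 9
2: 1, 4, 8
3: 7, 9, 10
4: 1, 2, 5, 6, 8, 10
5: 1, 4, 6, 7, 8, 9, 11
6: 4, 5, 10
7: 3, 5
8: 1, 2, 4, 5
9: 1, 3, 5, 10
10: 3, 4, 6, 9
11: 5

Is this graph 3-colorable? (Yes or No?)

No

1, 2, 4, 8 are mutually adjacent (a clique of size 4), so at least 4 colors are needed.
So 3 colors are not enough.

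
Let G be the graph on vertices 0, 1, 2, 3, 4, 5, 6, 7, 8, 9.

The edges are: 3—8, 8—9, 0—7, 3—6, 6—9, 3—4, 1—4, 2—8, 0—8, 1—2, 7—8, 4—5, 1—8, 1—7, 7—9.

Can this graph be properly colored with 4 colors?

The chromatic number is 3. 7, 8, 9 form a triangle, so at least 3 colors are needed.
A valid assignment using 3 colors: 0=blue, 1=blue, 2=green, 3=blue, 4=red, 5=blue, 6=red, 7=green, 8=red, 9=blue.
Since 4 ≥ 3, a proper 4-coloring certainly exists.

Yes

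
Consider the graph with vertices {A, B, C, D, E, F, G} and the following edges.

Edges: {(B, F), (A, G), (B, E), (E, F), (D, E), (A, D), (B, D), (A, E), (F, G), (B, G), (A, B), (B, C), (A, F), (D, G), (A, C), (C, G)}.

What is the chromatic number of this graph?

A, B, C, G form a clique, so at least 4 colors are needed.
4 colors suffice: color red → {A}; color blue → {B}; color green → {E, G}; color yellow → {C, D, F}. Each edge has distinct colors on its endpoints.

4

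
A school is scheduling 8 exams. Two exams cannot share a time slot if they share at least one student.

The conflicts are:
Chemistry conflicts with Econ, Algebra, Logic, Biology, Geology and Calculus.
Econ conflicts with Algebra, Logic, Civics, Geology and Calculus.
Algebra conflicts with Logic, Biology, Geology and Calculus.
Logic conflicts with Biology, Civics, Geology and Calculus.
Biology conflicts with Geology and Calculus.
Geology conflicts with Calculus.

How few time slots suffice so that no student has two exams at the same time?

Chemistry, Econ, Algebra, Logic, Geology, Calculus are mutually in conflict, so at least 6 time slots are needed.
6 time slots suffice: time slot 1 → {Logic}; time slot 2 → {Civics, Calculus}; time slot 3 → {Econ, Biology}; time slot 4 → {Algebra}; time slot 5 → {Geology}; time slot 6 → {Chemistry}. Every pair that conflicts lands in different time slots.

6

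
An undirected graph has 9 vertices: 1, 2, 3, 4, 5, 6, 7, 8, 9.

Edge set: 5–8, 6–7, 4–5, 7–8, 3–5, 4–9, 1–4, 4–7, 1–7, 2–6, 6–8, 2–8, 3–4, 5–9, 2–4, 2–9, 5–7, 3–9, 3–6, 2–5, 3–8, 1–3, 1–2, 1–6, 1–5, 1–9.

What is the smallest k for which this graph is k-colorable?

1, 2, 4, 5, 9 form a clique, so at least 5 colors are needed.
5 colors suffice: color red → {5, 6}; color blue → {1, 8}; color green → {2, 3, 7}; color yellow → {4}; color purple → {9}. No two adjacent vertices share a color.

5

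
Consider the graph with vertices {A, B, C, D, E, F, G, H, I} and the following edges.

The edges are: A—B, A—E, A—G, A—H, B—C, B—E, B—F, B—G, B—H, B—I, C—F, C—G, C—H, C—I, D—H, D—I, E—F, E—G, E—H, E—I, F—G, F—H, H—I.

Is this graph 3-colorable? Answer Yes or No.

B, E, F, G form a clique, so at least 4 colors are needed.
So 3 colors are not enough.

No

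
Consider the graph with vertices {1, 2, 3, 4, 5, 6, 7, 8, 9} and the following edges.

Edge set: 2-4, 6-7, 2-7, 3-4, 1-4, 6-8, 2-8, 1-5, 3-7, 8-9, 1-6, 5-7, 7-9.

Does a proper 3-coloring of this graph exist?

The chromatic number is 3. The cycle 4-2-8-6-1-4 has odd length 5, so it cannot be 2-colored; at least 3 colors are needed.
A valid assignment using 3 colors: 1=red, 2=blue, 3=blue, 4=green, 5=blue, 6=blue, 7=red, 8=red, 9=blue.
That is already a proper 3-coloring.

Yes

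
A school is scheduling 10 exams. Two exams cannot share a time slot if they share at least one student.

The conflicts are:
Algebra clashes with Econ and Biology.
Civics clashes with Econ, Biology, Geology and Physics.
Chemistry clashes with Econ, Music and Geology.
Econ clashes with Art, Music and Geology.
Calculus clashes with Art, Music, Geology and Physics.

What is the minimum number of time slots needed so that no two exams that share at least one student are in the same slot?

Chemistry, Econ, Geology are mutually in conflict, so at least 3 time slots are needed.
A valid assignment using 3 time slots: Algebra=2, Civics=3, Chemistry=3, Econ=1, Calculus=1, Biology=1, Art=2, Music=2, Geology=2, Physics=2. Every pair that conflicts lands in different time slots.

3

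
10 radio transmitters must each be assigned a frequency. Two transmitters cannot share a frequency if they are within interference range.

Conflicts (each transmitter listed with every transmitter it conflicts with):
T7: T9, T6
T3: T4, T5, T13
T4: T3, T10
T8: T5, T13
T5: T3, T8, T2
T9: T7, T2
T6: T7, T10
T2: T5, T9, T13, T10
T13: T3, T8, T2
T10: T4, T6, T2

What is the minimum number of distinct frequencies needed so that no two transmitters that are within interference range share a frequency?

The cycle T10-T2-T5-T3-T4-T10 has odd length 5, so it cannot be 2-colored; at least 3 frequencies are needed.
Using 3 frequencies: T7=3, T3=1, T4=3, T8=1, T5=2, T9=2, T6=1, T2=1, T13=2, T10=2. No two conflicting transmitters share a frequency.

3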